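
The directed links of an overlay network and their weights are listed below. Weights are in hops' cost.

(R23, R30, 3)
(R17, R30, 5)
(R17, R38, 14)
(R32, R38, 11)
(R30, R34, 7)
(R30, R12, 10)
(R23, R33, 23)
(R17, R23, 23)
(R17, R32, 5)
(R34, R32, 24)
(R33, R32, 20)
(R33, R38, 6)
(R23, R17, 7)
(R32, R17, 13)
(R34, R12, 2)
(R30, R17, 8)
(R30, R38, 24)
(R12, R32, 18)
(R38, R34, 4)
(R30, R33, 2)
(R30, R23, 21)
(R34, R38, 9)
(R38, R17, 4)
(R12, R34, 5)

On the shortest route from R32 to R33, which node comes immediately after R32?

Enumerating some paths:
R32 → R38 → R17 → R30 → R33: 11+4+5+2 = 22
R32 → R17 → R30 → R33: 13+5+2 = 20
Cheapest is R32 → R17 → R30 → R33 at 20 hops' cost.
So from R32 the first move is to R17.

R17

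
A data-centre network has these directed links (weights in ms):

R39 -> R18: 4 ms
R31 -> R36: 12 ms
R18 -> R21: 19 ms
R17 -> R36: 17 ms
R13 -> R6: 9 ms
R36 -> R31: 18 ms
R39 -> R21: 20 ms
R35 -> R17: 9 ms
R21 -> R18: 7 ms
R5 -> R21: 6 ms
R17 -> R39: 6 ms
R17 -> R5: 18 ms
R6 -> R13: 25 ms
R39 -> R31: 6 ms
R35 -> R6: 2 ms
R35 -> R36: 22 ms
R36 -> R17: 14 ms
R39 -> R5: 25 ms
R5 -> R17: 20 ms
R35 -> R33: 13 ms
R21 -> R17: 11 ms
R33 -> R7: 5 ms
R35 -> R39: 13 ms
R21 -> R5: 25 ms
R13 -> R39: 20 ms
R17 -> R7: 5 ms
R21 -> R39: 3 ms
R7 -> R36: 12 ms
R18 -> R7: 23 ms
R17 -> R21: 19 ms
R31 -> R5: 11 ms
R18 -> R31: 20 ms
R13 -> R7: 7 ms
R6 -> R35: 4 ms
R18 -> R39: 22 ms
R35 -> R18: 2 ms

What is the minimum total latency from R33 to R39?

Shortest distances from R33:
R33: 0
R7: 5  (via R33)
R36: 17  (via R7)
R17: 31  (via R36)
R31: 35  (via R36)
R39: 37  (via R17)
Shortest route: R33–R7–R36–R17–R39 = 37 ms.

37 ms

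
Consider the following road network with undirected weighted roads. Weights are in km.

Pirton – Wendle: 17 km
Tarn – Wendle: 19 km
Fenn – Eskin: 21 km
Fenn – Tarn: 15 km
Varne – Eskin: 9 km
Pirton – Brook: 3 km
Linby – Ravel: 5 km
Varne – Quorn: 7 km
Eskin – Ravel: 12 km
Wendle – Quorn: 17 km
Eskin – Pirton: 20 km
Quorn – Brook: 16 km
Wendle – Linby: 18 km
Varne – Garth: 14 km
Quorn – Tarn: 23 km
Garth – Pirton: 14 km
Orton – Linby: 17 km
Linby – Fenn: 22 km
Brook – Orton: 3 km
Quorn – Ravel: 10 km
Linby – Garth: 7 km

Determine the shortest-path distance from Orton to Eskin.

Shortest distances from Orton:
Orton: 0
Brook: 3  (via Orton)
Pirton: 6  (via Brook)
Linby: 17  (via Orton)
Quorn: 19  (via Brook)
Garth: 20  (via Pirton)
Ravel: 22  (via Linby)
Wendle: 23  (via Pirton)
Eskin: 26  (via Pirton)
Shortest route: Orton → Brook → Pirton → Eskin = 26 km.

26 km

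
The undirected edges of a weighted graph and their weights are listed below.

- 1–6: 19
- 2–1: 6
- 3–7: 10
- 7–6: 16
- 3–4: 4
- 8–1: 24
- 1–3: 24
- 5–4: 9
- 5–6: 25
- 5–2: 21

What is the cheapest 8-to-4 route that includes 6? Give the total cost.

Best 8 to 6: 8–1–6 costing 43
Best 6 to 4: 6–7–3–4 costing 30
Total via 6: 43 + 30 = 73.

73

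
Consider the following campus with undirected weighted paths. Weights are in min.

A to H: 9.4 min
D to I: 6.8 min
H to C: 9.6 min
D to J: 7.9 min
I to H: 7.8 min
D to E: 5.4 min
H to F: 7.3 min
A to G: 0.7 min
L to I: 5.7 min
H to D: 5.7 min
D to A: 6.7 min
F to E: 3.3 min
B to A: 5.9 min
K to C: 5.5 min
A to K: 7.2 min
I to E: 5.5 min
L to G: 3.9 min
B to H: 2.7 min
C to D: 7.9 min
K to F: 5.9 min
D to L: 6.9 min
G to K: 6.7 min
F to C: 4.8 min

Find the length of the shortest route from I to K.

14.7 min

Candidate routes:
I → L → G → K: 5.7+3.9+6.7 = 16.3
I → E → F → K: 5.5+3.3+5.9 = 14.7
Cheapest is I → E → F → K at 14.7 min.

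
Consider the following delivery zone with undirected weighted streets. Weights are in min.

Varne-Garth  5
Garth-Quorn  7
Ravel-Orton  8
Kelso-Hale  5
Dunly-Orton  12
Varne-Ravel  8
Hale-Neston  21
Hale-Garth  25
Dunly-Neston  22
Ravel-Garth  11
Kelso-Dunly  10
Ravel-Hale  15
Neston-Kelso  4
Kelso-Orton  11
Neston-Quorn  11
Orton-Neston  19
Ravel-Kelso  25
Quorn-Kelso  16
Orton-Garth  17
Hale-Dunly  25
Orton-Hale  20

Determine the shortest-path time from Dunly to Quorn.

Candidate routes:
Dunly - Neston - Quorn: 22+11 = 33
Dunly - Kelso - Neston - Quorn: 10+4+11 = 25
Dunly - Orton - Garth - Quorn: 12+17+7 = 36
Dunly - Kelso - Quorn: 10+16 = 26
Cheapest is Dunly - Kelso - Neston - Quorn at 25 min.

25 min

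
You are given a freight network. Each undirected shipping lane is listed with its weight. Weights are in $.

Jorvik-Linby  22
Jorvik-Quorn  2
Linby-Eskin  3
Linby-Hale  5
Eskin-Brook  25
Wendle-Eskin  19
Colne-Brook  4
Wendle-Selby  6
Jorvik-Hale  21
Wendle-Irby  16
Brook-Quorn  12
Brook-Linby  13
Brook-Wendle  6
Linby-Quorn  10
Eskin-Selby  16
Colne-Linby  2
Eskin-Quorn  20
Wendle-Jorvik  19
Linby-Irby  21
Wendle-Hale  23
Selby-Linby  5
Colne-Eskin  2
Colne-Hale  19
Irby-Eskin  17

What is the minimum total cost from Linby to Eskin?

$3

Running Dijkstra from Linby:
Linby: 0
Colne: 2  (via Linby)
Eskin: 3  (via Linby)
Shortest route: Linby → Eskin = $3.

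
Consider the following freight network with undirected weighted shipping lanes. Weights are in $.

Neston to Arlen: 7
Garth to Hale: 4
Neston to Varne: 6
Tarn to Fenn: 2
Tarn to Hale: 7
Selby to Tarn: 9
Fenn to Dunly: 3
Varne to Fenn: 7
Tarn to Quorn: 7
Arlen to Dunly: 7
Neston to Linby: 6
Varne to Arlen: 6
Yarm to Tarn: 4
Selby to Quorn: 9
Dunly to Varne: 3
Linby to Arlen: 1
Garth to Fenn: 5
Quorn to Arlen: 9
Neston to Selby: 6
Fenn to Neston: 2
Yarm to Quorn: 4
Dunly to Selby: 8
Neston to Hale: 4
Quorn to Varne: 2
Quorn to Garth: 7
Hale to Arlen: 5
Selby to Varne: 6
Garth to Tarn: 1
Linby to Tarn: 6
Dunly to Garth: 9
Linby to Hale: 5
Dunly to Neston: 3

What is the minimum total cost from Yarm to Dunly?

Compare a few routes:
Yarm - Quorn - Varne - Dunly: 4+2+3 = 9
Yarm - Tarn - Fenn - Neston - Dunly: 4+2+2+3 = 11
Yarm - Tarn - Garth - Fenn - Dunly: 4+1+5+3 = 13
The minimum is $9 via Yarm - Quorn - Varne - Dunly.

$9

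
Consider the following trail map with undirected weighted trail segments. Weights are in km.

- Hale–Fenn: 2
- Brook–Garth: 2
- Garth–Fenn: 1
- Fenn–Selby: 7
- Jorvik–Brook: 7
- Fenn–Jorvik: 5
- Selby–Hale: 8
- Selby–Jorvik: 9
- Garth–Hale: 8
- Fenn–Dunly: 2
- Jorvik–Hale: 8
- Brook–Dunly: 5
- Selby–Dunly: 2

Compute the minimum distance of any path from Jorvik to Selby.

9 km

Running Dijkstra from Jorvik:
Jorvik: 0
Fenn: 5  (via Jorvik)
Garth: 6  (via Fenn)
Dunly: 7  (via Fenn)
Hale: 7  (via Fenn)
Brook: 7  (via Jorvik)
Selby: 9  (via Jorvik)
Shortest route: Jorvik–Selby = 9 km.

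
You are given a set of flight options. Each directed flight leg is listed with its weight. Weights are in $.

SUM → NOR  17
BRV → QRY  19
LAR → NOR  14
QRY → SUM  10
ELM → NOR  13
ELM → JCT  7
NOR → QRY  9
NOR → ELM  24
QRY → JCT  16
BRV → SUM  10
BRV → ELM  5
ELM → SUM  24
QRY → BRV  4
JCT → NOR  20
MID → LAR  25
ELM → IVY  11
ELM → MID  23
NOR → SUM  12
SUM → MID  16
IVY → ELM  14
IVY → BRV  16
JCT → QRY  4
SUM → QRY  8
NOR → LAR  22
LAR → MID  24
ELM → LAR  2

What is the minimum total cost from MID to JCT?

Enumerating some paths:
MID - LAR - NOR - ELM - JCT: 25+14+24+7 = 70
MID - LAR - NOR - QRY - JCT: 25+14+9+16 = 64
The minimum is $64 via MID - LAR - NOR - QRY - JCT.

$64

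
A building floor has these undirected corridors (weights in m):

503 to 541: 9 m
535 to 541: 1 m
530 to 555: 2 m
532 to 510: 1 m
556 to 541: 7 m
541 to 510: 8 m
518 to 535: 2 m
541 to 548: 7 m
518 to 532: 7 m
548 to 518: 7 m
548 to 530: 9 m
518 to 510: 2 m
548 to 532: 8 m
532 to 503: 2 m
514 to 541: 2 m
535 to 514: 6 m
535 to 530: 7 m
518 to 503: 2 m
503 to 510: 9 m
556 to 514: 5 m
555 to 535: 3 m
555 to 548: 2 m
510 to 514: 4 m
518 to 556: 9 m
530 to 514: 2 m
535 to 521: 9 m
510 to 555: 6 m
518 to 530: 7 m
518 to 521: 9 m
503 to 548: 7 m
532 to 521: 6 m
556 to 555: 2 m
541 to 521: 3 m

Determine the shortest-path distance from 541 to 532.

6 m

Candidate routes:
541–514–510–532: 2+4+1 = 7
541–535–518–510–532: 1+2+2+1 = 6
Cheapest is 541–535–518–510–532 at 6 m.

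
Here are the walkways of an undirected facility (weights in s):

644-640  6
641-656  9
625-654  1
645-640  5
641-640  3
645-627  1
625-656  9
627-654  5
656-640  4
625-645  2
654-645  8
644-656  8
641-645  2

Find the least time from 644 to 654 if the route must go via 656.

18 s

Best 644 to 656: 644 → 656 costing 8
Best 656 to 654: 656 → 625 → 654 costing 10
Total via 656: 8 + 10 = 18 s.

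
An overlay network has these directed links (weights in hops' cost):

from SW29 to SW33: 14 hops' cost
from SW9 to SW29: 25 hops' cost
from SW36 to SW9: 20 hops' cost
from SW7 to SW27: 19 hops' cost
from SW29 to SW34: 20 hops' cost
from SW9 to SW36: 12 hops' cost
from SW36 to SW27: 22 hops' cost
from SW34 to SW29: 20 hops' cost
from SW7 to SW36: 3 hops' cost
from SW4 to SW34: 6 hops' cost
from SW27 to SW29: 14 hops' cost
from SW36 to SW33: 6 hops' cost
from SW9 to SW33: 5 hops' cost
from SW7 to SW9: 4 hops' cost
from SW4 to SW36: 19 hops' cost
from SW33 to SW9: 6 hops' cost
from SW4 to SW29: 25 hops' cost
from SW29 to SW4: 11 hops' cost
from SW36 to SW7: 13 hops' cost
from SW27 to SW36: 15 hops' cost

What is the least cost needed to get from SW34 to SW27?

72 hops' cost

Running Dijkstra from SW34:
SW34: 0
SW29: 20  (via SW34)
SW4: 31  (via SW29)
SW33: 34  (via SW29)
SW9: 40  (via SW33)
SW36: 50  (via SW4)
SW7: 63  (via SW36)
SW27: 72  (via SW36)
Shortest route: SW34–SW29–SW4–SW36–SW27 = 72 hops' cost.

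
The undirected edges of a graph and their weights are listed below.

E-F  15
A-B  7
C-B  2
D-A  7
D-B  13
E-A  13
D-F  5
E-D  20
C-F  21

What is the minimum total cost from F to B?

18

Candidate routes:
F - D - B: 5+13 = 18
F - D - A - B: 5+7+7 = 19
The minimum is 18 via F - D - B.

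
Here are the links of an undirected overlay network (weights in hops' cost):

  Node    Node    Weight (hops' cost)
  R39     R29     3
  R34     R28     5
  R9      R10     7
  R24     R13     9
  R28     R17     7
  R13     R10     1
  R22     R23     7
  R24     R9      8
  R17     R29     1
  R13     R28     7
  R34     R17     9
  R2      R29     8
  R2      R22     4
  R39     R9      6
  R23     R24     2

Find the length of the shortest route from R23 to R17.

Settle nodes by increasing distance from R23:
R23: 0
R24: 2  (via R23)
R22: 7  (via R23)
R9: 10  (via R24)
R2: 11  (via R22)
R13: 11  (via R24)
R10: 12  (via R13)
R39: 16  (via R9)
R28: 18  (via R13)
R29: 19  (via R2)
R17: 20  (via R29)
Shortest route: R23–R22–R2–R29–R17 = 20 hops' cost.

20 hops' cost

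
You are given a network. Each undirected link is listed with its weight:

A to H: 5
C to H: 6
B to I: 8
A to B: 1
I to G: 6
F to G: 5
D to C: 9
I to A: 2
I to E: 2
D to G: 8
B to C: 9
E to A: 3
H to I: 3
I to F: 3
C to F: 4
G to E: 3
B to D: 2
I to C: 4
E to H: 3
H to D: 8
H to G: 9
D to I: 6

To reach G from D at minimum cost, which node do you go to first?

G

Compare a few routes:
D → G: 8 = 8
D → B → A → E → G: 2+1+3+3 = 9
Cheapest is D → G at 8.
So from D the first move is to G.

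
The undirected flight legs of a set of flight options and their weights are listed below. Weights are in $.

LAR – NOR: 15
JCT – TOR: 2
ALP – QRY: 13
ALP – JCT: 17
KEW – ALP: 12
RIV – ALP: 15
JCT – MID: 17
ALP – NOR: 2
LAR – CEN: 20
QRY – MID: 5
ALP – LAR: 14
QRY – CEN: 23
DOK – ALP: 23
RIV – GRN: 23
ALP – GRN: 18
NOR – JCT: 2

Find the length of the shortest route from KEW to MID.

$30

Candidate routes:
KEW - ALP - NOR - JCT - MID: 12+2+2+17 = 33
KEW - ALP - QRY - MID: 12+13+5 = 30
KEW - ALP - JCT - MID: 12+17+17 = 46
The minimum is $30 via KEW - ALP - QRY - MID.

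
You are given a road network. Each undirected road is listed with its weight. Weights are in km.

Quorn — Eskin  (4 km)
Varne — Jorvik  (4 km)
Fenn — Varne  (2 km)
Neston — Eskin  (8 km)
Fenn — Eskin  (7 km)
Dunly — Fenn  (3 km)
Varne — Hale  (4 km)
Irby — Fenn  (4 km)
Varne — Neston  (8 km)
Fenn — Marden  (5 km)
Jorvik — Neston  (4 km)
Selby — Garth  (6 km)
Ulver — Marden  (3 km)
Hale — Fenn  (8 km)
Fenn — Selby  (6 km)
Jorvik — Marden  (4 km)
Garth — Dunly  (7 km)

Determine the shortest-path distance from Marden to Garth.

15 km

Settle nodes by increasing distance from Marden:
Marden: 0
Ulver: 3  (via Marden)
Jorvik: 4  (via Marden)
Fenn: 5  (via Marden)
Varne: 7  (via Fenn)
Dunly: 8  (via Fenn)
Neston: 8  (via Jorvik)
Irby: 9  (via Fenn)
Hale: 11  (via Varne)
Selby: 11  (via Fenn)
Eskin: 12  (via Fenn)
Garth: 15  (via Dunly)
Shortest route: Marden → Fenn → Dunly → Garth = 15 km.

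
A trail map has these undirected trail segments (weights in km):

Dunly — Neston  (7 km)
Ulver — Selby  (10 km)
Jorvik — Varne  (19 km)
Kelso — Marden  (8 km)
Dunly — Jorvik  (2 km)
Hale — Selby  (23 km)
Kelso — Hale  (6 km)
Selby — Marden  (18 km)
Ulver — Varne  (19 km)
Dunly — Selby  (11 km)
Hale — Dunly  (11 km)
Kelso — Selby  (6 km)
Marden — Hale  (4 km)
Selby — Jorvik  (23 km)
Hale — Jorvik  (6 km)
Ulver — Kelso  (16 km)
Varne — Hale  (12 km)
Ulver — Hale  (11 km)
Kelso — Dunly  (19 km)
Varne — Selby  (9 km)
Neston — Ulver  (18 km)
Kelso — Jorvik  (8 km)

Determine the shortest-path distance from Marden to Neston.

Settle nodes by increasing distance from Marden:
Marden: 0
Hale: 4  (via Marden)
Kelso: 8  (via Marden)
Jorvik: 10  (via Hale)
Dunly: 12  (via Jorvik)
Selby: 14  (via Kelso)
Ulver: 15  (via Hale)
Varne: 16  (via Hale)
Neston: 19  (via Dunly)
Shortest route: Marden–Hale–Jorvik–Dunly–Neston = 19 km.

19 km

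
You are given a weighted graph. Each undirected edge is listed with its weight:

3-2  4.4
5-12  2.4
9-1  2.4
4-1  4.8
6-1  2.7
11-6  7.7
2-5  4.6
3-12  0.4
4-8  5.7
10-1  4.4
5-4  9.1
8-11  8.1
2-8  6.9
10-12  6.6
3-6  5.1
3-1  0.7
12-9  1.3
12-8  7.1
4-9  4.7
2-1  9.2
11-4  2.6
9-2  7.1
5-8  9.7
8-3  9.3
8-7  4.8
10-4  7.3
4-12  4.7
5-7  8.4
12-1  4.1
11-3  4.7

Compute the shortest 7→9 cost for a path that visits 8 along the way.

13.2

Best 7 to 8: 7 → 8 costing 4.8
Shortest 8→9: 8 → 12 → 9 = 8.4
Total via 8: 4.8 + 8.4 = 13.2.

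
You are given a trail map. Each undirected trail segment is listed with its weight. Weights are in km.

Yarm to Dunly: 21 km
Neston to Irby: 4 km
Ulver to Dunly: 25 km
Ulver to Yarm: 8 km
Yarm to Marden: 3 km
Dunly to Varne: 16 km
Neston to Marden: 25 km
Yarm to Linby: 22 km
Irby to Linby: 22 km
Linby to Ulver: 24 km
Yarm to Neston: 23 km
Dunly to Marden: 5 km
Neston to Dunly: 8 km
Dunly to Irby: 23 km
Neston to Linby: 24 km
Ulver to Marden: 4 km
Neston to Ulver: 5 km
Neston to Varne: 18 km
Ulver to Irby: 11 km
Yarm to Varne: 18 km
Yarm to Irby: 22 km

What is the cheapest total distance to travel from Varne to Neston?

18 km

Enumerating some paths:
Varne → Dunly → Neston: 16+8 = 24
Varne → Neston: 18 = 18
The minimum is 18 km via Varne → Neston.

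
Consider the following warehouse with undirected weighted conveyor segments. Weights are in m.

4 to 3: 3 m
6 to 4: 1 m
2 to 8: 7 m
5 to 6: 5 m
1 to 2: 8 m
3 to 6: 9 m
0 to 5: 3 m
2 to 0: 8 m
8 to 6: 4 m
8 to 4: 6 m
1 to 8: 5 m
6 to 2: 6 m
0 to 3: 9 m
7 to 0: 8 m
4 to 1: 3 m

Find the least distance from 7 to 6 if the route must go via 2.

22 m

Shortest 7→2: 7 → 0 → 2 = 16
Best 2 to 6: 2 → 6 costing 6
Total via 2: 16 + 6 = 22 m.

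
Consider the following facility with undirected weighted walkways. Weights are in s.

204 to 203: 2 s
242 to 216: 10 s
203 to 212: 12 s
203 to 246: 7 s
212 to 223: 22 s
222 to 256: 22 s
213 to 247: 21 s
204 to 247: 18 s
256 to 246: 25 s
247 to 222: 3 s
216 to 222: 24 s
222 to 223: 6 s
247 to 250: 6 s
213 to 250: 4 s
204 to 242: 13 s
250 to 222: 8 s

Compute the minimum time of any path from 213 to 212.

Enumerating some paths:
213 - 250 - 247 - 222 - 223 - 212: 4+6+3+6+22 = 41
213 - 250 - 222 - 223 - 212: 4+8+6+22 = 40
The minimum is 40 s via 213 - 250 - 222 - 223 - 212.

40 s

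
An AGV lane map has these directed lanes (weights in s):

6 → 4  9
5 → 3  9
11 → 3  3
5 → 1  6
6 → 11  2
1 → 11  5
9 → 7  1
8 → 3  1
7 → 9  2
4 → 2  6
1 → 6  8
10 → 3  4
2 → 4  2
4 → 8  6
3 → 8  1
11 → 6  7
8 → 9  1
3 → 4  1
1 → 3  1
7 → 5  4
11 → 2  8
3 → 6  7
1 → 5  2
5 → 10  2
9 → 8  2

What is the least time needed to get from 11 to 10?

12 s

Settle nodes by increasing distance from 11:
11: 0
3: 3  (via 11)
4: 4  (via 3)
8: 4  (via 3)
9: 5  (via 8)
7: 6  (via 9)
6: 7  (via 11)
2: 8  (via 11)
5: 10  (via 7)
10: 12  (via 5)
Shortest route: 11–3–8–9–7–5–10 = 12 s.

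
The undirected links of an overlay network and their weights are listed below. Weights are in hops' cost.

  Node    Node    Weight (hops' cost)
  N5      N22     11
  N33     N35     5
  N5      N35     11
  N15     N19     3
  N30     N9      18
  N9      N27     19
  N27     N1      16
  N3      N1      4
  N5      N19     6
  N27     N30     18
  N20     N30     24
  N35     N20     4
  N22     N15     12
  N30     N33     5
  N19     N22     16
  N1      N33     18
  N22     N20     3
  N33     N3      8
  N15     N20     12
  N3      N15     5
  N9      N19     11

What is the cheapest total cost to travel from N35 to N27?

Running Dijkstra from N35:
N35: 0
N20: 4  (via N35)
N33: 5  (via N35)
N22: 7  (via N20)
N30: 10  (via N33)
N5: 11  (via N35)
N3: 13  (via N33)
N15: 16  (via N20)
N1: 17  (via N3)
N19: 17  (via N5)
N9: 28  (via N30)
N27: 28  (via N30)
Shortest route: N35–N33–N30–N27 = 28 hops' cost.

28 hops' cost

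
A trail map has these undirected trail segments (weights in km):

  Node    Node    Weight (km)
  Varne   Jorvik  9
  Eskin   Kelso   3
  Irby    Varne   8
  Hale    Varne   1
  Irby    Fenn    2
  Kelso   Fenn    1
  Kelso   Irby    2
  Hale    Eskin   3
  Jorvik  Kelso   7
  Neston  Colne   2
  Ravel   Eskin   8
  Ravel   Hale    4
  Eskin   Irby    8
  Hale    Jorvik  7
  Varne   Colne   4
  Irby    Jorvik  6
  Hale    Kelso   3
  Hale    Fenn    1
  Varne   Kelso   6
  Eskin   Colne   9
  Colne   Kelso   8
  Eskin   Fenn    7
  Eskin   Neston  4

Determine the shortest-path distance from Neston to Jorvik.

14 km

Shortest distances from Neston:
Neston: 0
Colne: 2  (via Neston)
Eskin: 4  (via Neston)
Varne: 6  (via Colne)
Kelso: 7  (via Eskin)
Hale: 7  (via Eskin)
Fenn: 8  (via Kelso)
Irby: 9  (via Kelso)
Ravel: 11  (via Hale)
Jorvik: 14  (via Kelso)
Shortest route: Neston–Eskin–Kelso–Jorvik = 14 km.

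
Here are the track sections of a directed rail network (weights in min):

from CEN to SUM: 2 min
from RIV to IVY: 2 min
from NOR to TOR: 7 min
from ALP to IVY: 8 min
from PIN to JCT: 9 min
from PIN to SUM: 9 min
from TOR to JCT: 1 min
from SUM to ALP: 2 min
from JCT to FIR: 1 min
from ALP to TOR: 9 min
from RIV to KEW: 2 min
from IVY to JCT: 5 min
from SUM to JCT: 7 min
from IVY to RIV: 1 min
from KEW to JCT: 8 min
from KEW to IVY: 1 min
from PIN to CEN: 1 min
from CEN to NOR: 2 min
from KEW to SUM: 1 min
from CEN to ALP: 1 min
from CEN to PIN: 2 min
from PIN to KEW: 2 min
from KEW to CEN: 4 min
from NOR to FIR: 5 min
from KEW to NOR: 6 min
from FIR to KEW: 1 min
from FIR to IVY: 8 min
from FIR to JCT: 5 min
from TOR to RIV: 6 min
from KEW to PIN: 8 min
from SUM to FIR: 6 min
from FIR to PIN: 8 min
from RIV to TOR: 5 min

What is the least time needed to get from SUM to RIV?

9 min

Shortest distances from SUM:
SUM: 0
ALP: 2  (via SUM)
FIR: 6  (via SUM)
JCT: 7  (via SUM)
KEW: 7  (via FIR)
IVY: 8  (via KEW)
RIV: 9  (via IVY)
Shortest route: SUM–FIR–KEW–IVY–RIV = 9 min.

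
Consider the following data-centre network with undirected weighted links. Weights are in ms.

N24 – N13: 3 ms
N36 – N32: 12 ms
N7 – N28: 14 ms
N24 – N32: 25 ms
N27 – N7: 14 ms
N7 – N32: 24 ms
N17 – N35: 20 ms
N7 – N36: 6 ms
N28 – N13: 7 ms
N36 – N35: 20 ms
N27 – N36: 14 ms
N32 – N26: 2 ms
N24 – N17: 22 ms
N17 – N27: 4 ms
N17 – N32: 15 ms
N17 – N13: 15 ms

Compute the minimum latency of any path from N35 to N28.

Enumerating some paths:
N35–N36–N7–N28: 20+6+14 = 40
N35–N17–N13–N28: 20+15+7 = 42
N35–N17–N27–N7–N28: 20+4+14+14 = 52
The minimum is 40 ms via N35–N36–N7–N28.

40 ms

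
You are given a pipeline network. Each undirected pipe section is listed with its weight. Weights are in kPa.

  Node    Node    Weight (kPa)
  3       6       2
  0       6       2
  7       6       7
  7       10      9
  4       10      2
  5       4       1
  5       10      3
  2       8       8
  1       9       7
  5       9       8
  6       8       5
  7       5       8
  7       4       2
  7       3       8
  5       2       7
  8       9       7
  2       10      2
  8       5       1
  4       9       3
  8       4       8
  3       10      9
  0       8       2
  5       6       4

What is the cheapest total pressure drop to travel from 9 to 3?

10 kPa

Compare a few routes:
9 → 4 → 5 → 6 → 3: 3+1+4+2 = 10
9 → 4 → 5 → 8 → 0 → 6 → 3: 3+1+1+2+2+2 = 11
9 → 4 → 7 → 3: 3+2+8 = 13
9 → 4 → 5 → 8 → 6 → 3: 3+1+1+5+2 = 12
Cheapest is 9 → 4 → 5 → 6 → 3 at 10 kPa.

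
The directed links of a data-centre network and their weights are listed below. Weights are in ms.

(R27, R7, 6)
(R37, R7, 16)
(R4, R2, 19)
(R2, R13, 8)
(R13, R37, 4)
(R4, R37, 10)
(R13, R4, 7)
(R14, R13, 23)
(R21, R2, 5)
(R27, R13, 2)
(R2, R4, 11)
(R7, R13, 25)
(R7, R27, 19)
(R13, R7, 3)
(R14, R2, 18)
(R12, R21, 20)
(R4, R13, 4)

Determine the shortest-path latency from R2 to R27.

Settle nodes by increasing distance from R2:
R2: 0
R13: 8  (via R2)
R7: 11  (via R13)
R4: 11  (via R2)
R37: 12  (via R13)
R27: 30  (via R7)
Shortest route: R2–R13–R7–R27 = 30 ms.

30 ms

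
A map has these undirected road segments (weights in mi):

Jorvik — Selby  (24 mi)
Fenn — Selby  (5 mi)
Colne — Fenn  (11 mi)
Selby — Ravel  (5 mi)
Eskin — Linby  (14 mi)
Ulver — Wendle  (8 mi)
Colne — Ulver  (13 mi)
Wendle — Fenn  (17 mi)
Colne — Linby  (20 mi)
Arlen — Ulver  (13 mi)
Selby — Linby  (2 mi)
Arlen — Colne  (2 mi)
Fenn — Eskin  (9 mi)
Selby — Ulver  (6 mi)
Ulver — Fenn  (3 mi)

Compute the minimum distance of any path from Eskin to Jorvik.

Enumerating some paths:
Eskin - Fenn - Selby - Jorvik: 9+5+24 = 38
Eskin - Fenn - Ulver - Selby - Jorvik: 9+3+6+24 = 42
Eskin - Linby - Selby - Jorvik: 14+2+24 = 40
Cheapest is Eskin - Fenn - Selby - Jorvik at 38 mi.

38 mi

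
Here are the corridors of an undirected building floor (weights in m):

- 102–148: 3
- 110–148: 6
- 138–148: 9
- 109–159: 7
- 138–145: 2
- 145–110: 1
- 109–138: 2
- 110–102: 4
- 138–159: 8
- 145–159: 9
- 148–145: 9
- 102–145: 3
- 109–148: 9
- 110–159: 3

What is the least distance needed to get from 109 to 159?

Enumerating some paths:
109–138–145–110–159: 2+2+1+3 = 8
109–159: 7 = 7
The minimum is 7 m via 109–159.

7 m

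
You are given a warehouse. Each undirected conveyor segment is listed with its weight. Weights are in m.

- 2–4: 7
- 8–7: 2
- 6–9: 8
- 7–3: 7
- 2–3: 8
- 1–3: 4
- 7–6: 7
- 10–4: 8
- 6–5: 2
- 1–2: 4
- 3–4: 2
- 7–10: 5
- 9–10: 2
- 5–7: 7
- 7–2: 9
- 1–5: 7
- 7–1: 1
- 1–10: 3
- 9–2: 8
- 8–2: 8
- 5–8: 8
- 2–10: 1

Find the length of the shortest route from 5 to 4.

13 m

Candidate routes:
5–1–3–4: 7+4+2 = 13
5–7–1–3–4: 7+1+4+2 = 14
The minimum is 13 m via 5–1–3–4.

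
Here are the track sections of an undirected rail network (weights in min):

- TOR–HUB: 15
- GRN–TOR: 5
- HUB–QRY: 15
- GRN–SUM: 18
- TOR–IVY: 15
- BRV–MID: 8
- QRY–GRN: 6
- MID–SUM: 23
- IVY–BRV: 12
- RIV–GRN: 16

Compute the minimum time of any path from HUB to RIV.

36 min

Enumerating some paths:
HUB–TOR–GRN–RIV: 15+5+16 = 36
HUB–QRY–GRN–RIV: 15+6+16 = 37
Cheapest is HUB–TOR–GRN–RIV at 36 min.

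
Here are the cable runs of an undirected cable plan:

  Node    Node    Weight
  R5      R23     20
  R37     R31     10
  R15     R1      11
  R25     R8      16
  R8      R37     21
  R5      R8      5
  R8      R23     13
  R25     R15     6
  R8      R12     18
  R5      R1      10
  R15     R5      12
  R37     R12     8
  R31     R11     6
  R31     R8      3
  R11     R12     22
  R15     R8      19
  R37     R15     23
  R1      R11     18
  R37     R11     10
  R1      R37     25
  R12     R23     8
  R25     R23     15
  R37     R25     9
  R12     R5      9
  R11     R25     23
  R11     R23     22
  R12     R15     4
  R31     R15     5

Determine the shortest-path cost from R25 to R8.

Candidate routes:
R25 → R15 → R31 → R8: 6+5+3 = 14
R25 → R8: 16 = 16
Cheapest is R25 → R15 → R31 → R8 at 14.

14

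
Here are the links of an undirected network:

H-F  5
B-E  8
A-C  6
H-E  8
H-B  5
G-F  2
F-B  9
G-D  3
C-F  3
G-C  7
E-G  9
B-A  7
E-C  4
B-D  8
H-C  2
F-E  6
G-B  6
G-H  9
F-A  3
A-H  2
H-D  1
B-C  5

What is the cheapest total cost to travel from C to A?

4

Settle nodes by increasing distance from C:
C: 0
H: 2  (via C)
D: 3  (via H)
F: 3  (via C)
A: 4  (via H)
Shortest route: C–H–A = 4.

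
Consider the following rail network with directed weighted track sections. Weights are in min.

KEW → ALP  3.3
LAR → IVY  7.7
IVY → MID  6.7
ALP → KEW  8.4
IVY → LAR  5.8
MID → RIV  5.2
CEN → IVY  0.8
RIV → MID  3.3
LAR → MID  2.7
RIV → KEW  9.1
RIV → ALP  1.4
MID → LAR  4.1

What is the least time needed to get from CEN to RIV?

12.7 min

Running Dijkstra from CEN:
CEN: 0
IVY: 0.8  (via CEN)
LAR: 6.6  (via IVY)
MID: 7.5  (via IVY)
RIV: 12.7  (via MID)
Shortest route: CEN → IVY → MID → RIV = 12.7 min.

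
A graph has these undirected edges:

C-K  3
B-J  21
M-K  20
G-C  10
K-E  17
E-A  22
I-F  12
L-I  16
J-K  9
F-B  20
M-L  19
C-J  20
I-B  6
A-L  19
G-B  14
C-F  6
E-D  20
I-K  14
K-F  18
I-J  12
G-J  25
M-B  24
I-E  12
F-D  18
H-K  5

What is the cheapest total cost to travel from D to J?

36

Running Dijkstra from D:
D: 0
F: 18  (via D)
E: 20  (via D)
C: 24  (via F)
K: 27  (via C)
I: 30  (via F)
H: 32  (via K)
G: 34  (via C)
B: 36  (via I)
J: 36  (via K)
Shortest route: D–F–C–K–J = 36.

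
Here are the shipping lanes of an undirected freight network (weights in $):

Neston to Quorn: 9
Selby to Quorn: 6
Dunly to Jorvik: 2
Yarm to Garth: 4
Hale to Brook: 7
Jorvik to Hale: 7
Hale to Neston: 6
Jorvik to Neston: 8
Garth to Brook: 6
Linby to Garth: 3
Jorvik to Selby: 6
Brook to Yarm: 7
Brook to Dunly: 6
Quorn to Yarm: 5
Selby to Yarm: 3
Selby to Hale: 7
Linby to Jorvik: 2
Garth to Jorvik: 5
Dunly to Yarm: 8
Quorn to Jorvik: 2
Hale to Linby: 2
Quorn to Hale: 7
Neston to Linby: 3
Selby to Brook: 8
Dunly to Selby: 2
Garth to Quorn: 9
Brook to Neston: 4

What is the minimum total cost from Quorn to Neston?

$7

Shortest distances from Quorn:
Quorn: 0
Jorvik: 2  (via Quorn)
Linby: 4  (via Jorvik)
Dunly: 4  (via Jorvik)
Yarm: 5  (via Quorn)
Selby: 6  (via Quorn)
Hale: 6  (via Linby)
Neston: 7  (via Linby)
Shortest route: Quorn → Jorvik → Linby → Neston = $7.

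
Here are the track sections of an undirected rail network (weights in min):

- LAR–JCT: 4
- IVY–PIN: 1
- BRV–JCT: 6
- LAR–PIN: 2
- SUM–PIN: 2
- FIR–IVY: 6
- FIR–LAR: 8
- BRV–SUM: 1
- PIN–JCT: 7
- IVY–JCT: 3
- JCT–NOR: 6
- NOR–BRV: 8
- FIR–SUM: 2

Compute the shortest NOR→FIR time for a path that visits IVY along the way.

14 min

Shortest NOR→IVY: NOR → JCT → IVY = 9
Shortest IVY→FIR: IVY → PIN → SUM → FIR = 5
Total via IVY: 9 + 5 = 14 min.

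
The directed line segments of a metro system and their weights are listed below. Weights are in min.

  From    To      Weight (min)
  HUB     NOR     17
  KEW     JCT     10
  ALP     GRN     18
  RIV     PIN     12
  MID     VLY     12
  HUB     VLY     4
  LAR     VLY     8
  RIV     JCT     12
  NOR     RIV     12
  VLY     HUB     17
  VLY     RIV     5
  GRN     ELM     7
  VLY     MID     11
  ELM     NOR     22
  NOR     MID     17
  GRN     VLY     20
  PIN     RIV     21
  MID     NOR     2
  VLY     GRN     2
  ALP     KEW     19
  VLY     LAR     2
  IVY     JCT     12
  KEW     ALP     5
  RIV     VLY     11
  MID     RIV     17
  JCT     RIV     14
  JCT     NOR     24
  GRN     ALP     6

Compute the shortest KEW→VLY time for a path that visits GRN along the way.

Shortest KEW→GRN: KEW → ALP → GRN = 23
Best GRN to VLY: GRN → VLY costing 20
Total via GRN: 23 + 20 = 43 min.

43 min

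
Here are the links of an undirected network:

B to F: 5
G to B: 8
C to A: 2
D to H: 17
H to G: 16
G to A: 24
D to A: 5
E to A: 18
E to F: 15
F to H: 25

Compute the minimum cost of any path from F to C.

Enumerating some paths:
F → H → D → A → C: 25+17+5+2 = 49
F → B → G → A → C: 5+8+24+2 = 39
F → E → A → C: 15+18+2 = 35
F → B → G → H → D → A → C: 5+8+16+17+5+2 = 53
Cheapest is F → E → A → C at 35.

35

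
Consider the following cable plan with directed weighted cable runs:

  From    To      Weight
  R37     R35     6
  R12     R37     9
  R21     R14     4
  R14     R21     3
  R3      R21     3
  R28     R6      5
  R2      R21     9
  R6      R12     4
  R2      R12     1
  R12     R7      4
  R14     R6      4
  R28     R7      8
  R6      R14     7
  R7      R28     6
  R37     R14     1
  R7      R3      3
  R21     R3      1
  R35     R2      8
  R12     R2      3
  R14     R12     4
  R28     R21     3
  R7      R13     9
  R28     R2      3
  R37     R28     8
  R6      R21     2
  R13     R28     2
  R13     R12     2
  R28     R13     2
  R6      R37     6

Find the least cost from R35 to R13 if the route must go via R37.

28

Best R35 to R37: R35–R2–R12–R37 costing 18
Shortest R37→R13: R37–R28–R13 = 10
Total via R37: 18 + 10 = 28.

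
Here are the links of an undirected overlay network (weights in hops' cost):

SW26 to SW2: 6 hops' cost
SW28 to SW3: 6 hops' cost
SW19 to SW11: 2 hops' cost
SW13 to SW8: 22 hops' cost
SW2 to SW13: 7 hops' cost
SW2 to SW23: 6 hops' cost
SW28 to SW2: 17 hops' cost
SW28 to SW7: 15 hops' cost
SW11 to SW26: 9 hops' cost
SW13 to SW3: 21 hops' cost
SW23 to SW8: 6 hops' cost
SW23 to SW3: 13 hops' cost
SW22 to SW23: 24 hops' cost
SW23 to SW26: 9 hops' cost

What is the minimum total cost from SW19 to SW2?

17 hops' cost

Running Dijkstra from SW19:
SW19: 0
SW11: 2  (via SW19)
SW26: 11  (via SW11)
SW2: 17  (via SW26)
Shortest route: SW19–SW11–SW26–SW2 = 17 hops' cost.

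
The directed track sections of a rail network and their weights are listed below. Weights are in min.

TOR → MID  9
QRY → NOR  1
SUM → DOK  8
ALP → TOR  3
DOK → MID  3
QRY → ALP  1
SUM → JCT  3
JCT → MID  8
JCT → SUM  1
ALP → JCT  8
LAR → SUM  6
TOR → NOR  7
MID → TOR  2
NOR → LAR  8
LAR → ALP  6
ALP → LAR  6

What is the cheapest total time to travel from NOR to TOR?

17 min

Shortest distances from NOR:
NOR: 0
LAR: 8  (via NOR)
SUM: 14  (via LAR)
ALP: 14  (via LAR)
JCT: 17  (via SUM)
TOR: 17  (via ALP)
Shortest route: NOR–LAR–ALP–TOR = 17 min.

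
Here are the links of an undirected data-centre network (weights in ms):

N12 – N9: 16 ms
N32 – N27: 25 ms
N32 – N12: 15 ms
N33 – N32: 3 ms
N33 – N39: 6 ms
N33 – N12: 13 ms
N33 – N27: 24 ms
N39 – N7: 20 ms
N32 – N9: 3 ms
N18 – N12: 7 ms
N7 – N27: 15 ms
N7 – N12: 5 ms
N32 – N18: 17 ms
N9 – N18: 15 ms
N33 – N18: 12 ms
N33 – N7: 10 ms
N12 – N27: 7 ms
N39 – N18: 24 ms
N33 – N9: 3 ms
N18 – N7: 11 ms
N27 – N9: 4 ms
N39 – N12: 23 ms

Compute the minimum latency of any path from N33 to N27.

Compare a few routes:
N33 → N32 → N9 → N27: 3+3+4 = 10
N33 → N9 → N27: 3+4 = 7
Cheapest is N33 → N9 → N27 at 7 ms.

7 ms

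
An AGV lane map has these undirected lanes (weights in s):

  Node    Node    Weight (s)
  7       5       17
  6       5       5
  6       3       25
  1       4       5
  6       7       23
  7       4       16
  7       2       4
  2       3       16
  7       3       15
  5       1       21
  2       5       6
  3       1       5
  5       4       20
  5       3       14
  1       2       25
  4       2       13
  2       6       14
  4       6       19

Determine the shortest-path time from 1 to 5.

Enumerating some paths:
1 → 3 → 5: 5+14 = 19
1 → 5: 21 = 21
Cheapest is 1 → 3 → 5 at 19 s.

19 s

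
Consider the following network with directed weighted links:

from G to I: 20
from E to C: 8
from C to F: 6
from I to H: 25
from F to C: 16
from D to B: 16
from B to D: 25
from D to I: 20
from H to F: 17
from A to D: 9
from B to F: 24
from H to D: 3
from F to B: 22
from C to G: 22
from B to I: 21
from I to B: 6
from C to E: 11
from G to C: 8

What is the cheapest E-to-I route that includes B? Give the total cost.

Best E to B: E–C–F–B costing 36
Best B to I: B–I costing 21
Total via B: 36 + 21 = 57.

57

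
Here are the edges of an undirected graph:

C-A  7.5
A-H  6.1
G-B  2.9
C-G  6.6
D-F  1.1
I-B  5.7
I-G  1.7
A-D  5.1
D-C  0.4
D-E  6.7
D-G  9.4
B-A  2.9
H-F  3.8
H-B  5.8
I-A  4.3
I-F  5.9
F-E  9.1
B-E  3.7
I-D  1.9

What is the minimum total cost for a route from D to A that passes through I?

Best D to I: D → I costing 1.9
Shortest I→A: I → A = 4.3
Total via I: 1.9 + 4.3 = 6.2.

6.2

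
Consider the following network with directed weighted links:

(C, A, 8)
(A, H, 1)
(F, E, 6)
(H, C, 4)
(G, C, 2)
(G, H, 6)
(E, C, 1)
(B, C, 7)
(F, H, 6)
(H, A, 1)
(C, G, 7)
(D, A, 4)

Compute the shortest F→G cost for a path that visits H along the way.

17

Shortest F→H: F → H = 6
Best H to G: H → C → G costing 11
Total via H: 6 + 11 = 17.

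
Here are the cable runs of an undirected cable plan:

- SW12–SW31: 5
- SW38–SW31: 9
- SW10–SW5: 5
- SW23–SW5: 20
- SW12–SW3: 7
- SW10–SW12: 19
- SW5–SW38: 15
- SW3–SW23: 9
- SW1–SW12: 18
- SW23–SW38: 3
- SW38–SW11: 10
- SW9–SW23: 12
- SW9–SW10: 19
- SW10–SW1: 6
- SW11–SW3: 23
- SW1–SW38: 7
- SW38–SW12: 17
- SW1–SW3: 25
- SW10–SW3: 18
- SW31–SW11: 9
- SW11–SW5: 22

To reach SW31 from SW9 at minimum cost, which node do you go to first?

Compare a few routes:
SW9 → SW23 → SW3 → SW12 → SW31: 12+9+7+5 = 33
SW9 → SW23 → SW38 → SW11 → SW31: 12+3+10+9 = 34
SW9 → SW23 → SW38 → SW12 → SW31: 12+3+17+5 = 37
SW9 → SW23 → SW38 → SW31: 12+3+9 = 24
Cheapest is SW9 → SW23 → SW38 → SW31 at 24.
So from SW9 the first move is to SW23.

SW23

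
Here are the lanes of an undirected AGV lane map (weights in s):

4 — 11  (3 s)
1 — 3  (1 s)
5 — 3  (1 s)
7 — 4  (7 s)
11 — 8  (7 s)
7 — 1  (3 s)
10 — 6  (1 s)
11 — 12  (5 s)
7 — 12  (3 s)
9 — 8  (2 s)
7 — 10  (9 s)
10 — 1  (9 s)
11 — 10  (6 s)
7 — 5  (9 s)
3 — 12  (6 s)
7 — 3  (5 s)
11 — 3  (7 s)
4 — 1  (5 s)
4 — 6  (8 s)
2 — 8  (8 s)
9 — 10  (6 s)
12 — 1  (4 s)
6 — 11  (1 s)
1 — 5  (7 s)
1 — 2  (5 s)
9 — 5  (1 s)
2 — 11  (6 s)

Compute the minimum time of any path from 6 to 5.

Enumerating some paths:
6 - 10 - 9 - 5: 1+6+1 = 8
6 - 11 - 3 - 5: 1+7+1 = 9
The minimum is 8 s via 6 - 10 - 9 - 5.

8 s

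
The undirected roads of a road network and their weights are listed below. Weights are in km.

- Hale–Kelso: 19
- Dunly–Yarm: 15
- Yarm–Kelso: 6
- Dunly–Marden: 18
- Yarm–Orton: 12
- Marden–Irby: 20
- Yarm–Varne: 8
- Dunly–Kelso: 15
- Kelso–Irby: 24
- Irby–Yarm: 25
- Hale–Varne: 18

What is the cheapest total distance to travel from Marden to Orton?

Running Dijkstra from Marden:
Marden: 0
Dunly: 18  (via Marden)
Irby: 20  (via Marden)
Yarm: 33  (via Dunly)
Kelso: 33  (via Dunly)
Varne: 41  (via Yarm)
Orton: 45  (via Yarm)
Shortest route: Marden–Dunly–Yarm–Orton = 45 km.

45 km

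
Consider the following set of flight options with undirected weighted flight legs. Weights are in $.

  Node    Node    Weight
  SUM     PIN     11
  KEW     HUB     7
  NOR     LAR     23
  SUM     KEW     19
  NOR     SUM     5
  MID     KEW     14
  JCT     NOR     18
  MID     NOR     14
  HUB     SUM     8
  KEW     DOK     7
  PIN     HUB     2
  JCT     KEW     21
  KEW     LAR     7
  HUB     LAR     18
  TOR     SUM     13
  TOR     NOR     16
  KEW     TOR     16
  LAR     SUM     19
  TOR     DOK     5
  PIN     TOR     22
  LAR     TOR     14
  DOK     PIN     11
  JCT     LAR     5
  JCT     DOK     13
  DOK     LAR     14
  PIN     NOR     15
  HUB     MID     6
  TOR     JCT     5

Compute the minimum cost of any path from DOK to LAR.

$14

Enumerating some paths:
DOK–JCT–LAR: 13+5 = 18
DOK–TOR–JCT–LAR: 5+5+5 = 15
DOK–LAR: 14 = 14
DOK–TOR–LAR: 5+14 = 19
The minimum is $14 via DOK–LAR.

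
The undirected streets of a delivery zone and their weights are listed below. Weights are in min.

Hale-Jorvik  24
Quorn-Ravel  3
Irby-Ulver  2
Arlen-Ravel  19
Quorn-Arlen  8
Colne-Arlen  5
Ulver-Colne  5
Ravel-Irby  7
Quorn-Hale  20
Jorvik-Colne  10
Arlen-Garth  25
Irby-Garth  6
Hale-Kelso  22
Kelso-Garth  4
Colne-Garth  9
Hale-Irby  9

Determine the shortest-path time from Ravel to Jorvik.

24 min

Running Dijkstra from Ravel:
Ravel: 0
Quorn: 3  (via Ravel)
Irby: 7  (via Ravel)
Ulver: 9  (via Irby)
Arlen: 11  (via Quorn)
Garth: 13  (via Irby)
Colne: 14  (via Ulver)
Hale: 16  (via Irby)
Kelso: 17  (via Garth)
Jorvik: 24  (via Colne)
Shortest route: Ravel–Irby–Ulver–Colne–Jorvik = 24 min.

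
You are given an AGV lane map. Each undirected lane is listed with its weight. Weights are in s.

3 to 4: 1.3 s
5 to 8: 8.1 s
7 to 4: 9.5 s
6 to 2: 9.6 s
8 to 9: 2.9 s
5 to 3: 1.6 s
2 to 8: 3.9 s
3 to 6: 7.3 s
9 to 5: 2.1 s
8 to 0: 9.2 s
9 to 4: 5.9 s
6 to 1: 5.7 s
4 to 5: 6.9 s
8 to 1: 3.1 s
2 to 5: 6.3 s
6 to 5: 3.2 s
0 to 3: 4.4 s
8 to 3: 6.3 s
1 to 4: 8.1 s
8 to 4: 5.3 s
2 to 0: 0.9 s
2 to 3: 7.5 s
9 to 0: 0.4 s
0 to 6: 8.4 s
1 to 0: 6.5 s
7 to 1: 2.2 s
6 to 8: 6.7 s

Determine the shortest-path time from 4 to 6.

Compare a few routes:
4 → 3 → 6: 1.3+7.3 = 8.6
4 → 3 → 5 → 6: 1.3+1.6+3.2 = 6.1
The minimum is 6.1 s via 4 → 3 → 5 → 6.

6.1 s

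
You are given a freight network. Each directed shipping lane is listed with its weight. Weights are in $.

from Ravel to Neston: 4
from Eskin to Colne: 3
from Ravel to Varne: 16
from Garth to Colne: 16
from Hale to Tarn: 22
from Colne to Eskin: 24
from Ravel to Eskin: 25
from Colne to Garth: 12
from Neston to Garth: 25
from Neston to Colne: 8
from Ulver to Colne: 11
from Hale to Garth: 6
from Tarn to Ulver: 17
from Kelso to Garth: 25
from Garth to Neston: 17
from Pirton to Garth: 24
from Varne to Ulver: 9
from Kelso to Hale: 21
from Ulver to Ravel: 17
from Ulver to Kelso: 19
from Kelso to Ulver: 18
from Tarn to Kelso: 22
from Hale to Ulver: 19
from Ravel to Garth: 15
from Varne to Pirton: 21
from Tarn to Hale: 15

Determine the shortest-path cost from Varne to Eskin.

$44

Settle nodes by increasing distance from Varne:
Varne: 0
Ulver: 9  (via Varne)
Colne: 20  (via Ulver)
Pirton: 21  (via Varne)
Ravel: 26  (via Ulver)
Kelso: 28  (via Ulver)
Neston: 30  (via Ravel)
Garth: 32  (via Colne)
Eskin: 44  (via Colne)
Shortest route: Varne–Ulver–Colne–Eskin = $44.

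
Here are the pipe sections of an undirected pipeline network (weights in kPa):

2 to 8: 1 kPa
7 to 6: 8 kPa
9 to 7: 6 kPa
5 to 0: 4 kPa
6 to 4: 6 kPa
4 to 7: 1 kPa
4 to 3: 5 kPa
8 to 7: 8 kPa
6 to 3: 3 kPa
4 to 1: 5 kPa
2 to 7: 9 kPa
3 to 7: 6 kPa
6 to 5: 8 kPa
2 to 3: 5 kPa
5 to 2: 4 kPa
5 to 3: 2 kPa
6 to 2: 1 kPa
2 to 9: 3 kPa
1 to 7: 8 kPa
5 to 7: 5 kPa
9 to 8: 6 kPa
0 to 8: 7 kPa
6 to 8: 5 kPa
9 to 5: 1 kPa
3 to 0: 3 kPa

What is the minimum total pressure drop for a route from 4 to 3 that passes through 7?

Best 4 to 7: 4 → 7 costing 1
Shortest 7→3: 7 → 3 = 6
Total via 7: 1 + 6 = 7 kPa.

7 kPa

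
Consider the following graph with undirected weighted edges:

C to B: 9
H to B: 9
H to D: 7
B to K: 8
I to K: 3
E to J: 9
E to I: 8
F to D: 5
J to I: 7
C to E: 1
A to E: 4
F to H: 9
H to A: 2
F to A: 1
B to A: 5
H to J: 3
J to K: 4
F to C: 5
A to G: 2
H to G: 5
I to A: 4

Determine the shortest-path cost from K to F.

8

Running Dijkstra from K:
K: 0
I: 3  (via K)
J: 4  (via K)
A: 7  (via I)
H: 7  (via J)
B: 8  (via K)
F: 8  (via A)
Shortest route: K–I–A–F = 8.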